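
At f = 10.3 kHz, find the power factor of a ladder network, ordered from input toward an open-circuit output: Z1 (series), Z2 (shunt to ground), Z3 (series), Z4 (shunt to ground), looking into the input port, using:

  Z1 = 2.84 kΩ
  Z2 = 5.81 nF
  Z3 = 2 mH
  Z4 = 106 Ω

Step 1 — Angular frequency: ω = 2π·f = 2π·1.03e+04 = 6.472e+04 rad/s.
Step 2 — Component impedances:
  Z1: Z = R = 2840 Ω
  Z2: Z = 1/(jωC) = -j/(ω·C) = 0 - j2660 Ω
  Z3: Z = jωL = j·6.472e+04·0.002 = 0 + j129.4 Ω
  Z4: Z = R = 106 Ω
Step 3 — Ladder network (open output): work backward from the far end, alternating series and parallel combinations. Z_in = 2957 + j131.2 Ω = 2960∠2.5° Ω.
Step 4 — Power factor: PF = cos(φ) = Re(Z)/|Z| = 2957/2960 = 0.999.
Step 5 — Type: Im(Z) = 131.2 ⇒ lagging (phase φ = 2.5°).

PF = 0.999 (lagging, φ = 2.5°)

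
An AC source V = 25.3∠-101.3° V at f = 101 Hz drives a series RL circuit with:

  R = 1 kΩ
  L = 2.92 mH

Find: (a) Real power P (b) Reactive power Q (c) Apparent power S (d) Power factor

Step 1 — Angular frequency: ω = 2π·f = 2π·101 = 634.6 rad/s.
Step 2 — Component impedances:
  R: Z = R = 1000 Ω
  L: Z = jωL = j·634.6·0.00292 = 0 + j1.853 Ω
Step 3 — Series combination: Z_total = R + L = 1000 + j1.853 Ω = 1000∠0.1° Ω.
Step 4 — Source phasor: V = 25.3∠-101.3° V = -4.957 - j24.81 V.
Step 5 — Current: I = V / Z = -0.005003 - j0.0248 A = 0.0253∠-101.4° A.
Step 6 — Complex power: S = V·I* = 0.6401 + j0.001186 VA.
Step 7 — Real power: P = Re(S) = 0.6401 W.
Step 8 — Reactive power: Q = Im(S) = 0.001186 VAR.
Step 9 — Apparent power: |S| = 0.6401 VA.
Step 10 — Power factor: PF = P/|S| = 1 (lagging).

(a) P = 0.6401 W  (b) Q = 0.001186 VAR  (c) S = 0.6401 VA  (d) PF = 1 (lagging)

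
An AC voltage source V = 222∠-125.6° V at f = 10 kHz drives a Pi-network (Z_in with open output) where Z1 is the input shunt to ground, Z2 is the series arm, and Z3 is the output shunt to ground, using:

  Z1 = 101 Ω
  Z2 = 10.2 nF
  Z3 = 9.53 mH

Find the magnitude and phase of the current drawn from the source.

Step 1 — Angular frequency: ω = 2π·f = 2π·1e+04 = 6.283e+04 rad/s.
Step 2 — Component impedances:
  Z1: Z = R = 101 Ω
  Z2: Z = 1/(jωC) = -j/(ω·C) = 0 - j1560 Ω
  Z3: Z = jωL = j·6.283e+04·0.00953 = 0 + j598.8 Ω
Step 3 — With open output, the series arm Z2 and the output shunt Z3 appear in series to ground: Z2 + Z3 = 0 - j961.6 Ω.
Step 4 — Parallel with input shunt Z1: Z_in = Z1 || (Z2 + Z3) = 99.9 - j10.49 Ω = 100.4∠-6.0° Ω.
Step 5 — Source phasor: V = 222∠-125.6° V = -129.2 - j180.5 V.
Step 6 — Ohm's law: I = V / Z_total = (-129.2 - j180.5) / (99.9 - j10.49) = -1.092 - j1.922 A.
Step 7 — Convert to polar: |I| = 2.21 A, ∠I = -119.6°.

I = 2.21∠-119.6° A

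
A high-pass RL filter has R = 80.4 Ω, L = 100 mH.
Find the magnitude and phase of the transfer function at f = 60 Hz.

Step 1 — Angular frequency: ω = 2π·60 = 377 rad/s.
Step 2 — Transfer function: H(jω) = jωL/(R + jωL).
Step 3 — Numerator jωL = j·37.7; denominator R + jωL = 80.4 + j37.7.
Step 4 — H = 0.1802 + j0.3844.
Step 5 — Magnitude: |H| = 0.4245 (-7.4 dB); phase: φ = 64.9°.

|H| = 0.4245 (-7.4 dB), φ = 64.9°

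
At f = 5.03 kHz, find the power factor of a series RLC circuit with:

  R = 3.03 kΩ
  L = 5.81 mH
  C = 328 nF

Step 1 — Angular frequency: ω = 2π·f = 2π·5030 = 3.16e+04 rad/s.
Step 2 — Component impedances:
  R: Z = R = 3030 Ω
  L: Z = jωL = j·3.16e+04·0.00581 = 0 + j183.6 Ω
  C: Z = 1/(jωC) = -j/(ω·C) = 0 - j96.47 Ω
Step 3 — Series combination: Z_total = R + L + C = 3030 + j87.15 Ω = 3031∠1.6° Ω.
Step 4 — Power factor: PF = cos(φ) = Re(Z)/|Z| = 3030/3031.3 = 0.9996.
Step 5 — Type: Im(Z) = 87.15 ⇒ lagging (phase φ = 1.6°).

PF = 0.9996 (lagging, φ = 1.6°)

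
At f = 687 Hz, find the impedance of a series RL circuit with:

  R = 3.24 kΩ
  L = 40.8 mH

Step 1 — Angular frequency: ω = 2π·f = 2π·687 = 4317 rad/s.
Step 2 — Component impedances:
  R: Z = R = 3240 Ω
  L: Z = jωL = j·4317·0.0408 = 0 + j176.1 Ω
Step 3 — Series combination: Z_total = R + L = 3240 + j176.1 Ω = 3245∠3.1° Ω.

Z = 3240 + j176.1 Ω = 3245∠3.1° Ω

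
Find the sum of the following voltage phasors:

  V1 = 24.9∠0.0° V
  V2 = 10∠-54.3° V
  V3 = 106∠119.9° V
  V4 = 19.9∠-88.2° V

Step 1 — Convert each phasor to rectangular form:
  V1 = 24.9·(cos(0.0°) + j·sin(0.0°)) = 24.9 V
  V2 = 10·(cos(-54.3°) + j·sin(-54.3°)) = 5.835 - j8.121 V
  V3 = 106·(cos(119.9°) + j·sin(119.9°)) = -52.84 + j91.89 V
  V4 = 19.9·(cos(-88.2°) + j·sin(-88.2°)) = 0.6251 - j19.89 V
Step 2 — Sum components: V_total = -21.48 + j63.88 V.
Step 3 — Convert to polar: |V_total| = 67.39 V, ∠V_total = 108.6°.

V_total = 67.39∠108.6° V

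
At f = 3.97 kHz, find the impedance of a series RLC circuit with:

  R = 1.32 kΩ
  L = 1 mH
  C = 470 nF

Step 1 — Angular frequency: ω = 2π·f = 2π·3970 = 2.494e+04 rad/s.
Step 2 — Component impedances:
  R: Z = R = 1320 Ω
  L: Z = jωL = j·2.494e+04·0.001 = 0 + j24.94 Ω
  C: Z = 1/(jωC) = -j/(ω·C) = 0 - j85.3 Ω
Step 3 — Series combination: Z_total = R + L + C = 1320 - j60.35 Ω = 1321∠-2.6° Ω.

Z = 1320 - j60.35 Ω = 1321∠-2.6° Ω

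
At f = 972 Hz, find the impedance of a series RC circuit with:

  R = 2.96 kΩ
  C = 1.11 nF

Step 1 — Angular frequency: ω = 2π·f = 2π·972 = 6107 rad/s.
Step 2 — Component impedances:
  R: Z = R = 2960 Ω
  C: Z = 1/(jωC) = -j/(ω·C) = 0 - j1.475e+05 Ω
Step 3 — Series combination: Z_total = R + C = 2960 - j1.475e+05 Ω = 1.475e+05∠-88.9° Ω.

Z = 2960 - j1.475e+05 Ω = 1.475e+05∠-88.9° Ω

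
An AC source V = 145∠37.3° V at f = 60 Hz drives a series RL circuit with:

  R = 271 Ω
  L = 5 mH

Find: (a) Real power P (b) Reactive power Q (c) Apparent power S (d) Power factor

Step 1 — Angular frequency: ω = 2π·f = 2π·60 = 377 rad/s.
Step 2 — Component impedances:
  R: Z = R = 271 Ω
  L: Z = jωL = j·377·0.005 = 0 + j1.885 Ω
Step 3 — Series combination: Z_total = R + L = 271 + j1.885 Ω = 271∠0.4° Ω.
Step 4 — Source phasor: V = 145∠37.3° V = 115.3 + j87.87 V.
Step 5 — Current: I = V / Z = 0.4279 + j0.3213 A = 0.535∠36.9° A.
Step 6 — Complex power: S = V·I* = 77.58 + j0.5396 VA.
Step 7 — Real power: P = Re(S) = 77.58 W.
Step 8 — Reactive power: Q = Im(S) = 0.5396 VAR.
Step 9 — Apparent power: |S| = 77.58 VA.
Step 10 — Power factor: PF = P/|S| = 1 (lagging).

(a) P = 77.58 W  (b) Q = 0.5396 VAR  (c) S = 77.58 VA  (d) PF = 1 (lagging)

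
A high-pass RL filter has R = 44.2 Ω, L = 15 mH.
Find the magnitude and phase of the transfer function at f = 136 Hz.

Step 1 — Angular frequency: ω = 2π·136 = 854.5 rad/s.
Step 2 — Transfer function: H(jω) = jωL/(R + jωL).
Step 3 — Numerator jωL = j·12.82; denominator R + jωL = 44.2 + j12.82.
Step 4 — H = 0.07757 + j0.2675.
Step 5 — Magnitude: |H| = 0.2785 (-11.1 dB); phase: φ = 73.8°.

|H| = 0.2785 (-11.1 dB), φ = 73.8°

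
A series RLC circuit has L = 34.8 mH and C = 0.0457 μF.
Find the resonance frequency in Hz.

Step 1 — Resonance condition Im(Z)=0 gives ω₀ = 1/√(LC).
Step 2 — ω₀ = 1/√(0.0348·4.57e-08) = 2.508e+04 rad/s.
Step 3 — f₀ = ω₀/(2π) = 3991 Hz.

f₀ = 3991 Hz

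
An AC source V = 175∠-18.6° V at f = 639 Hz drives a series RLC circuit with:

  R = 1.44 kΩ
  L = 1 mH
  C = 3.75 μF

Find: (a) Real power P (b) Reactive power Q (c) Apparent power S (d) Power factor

Step 1 — Angular frequency: ω = 2π·f = 2π·639 = 4015 rad/s.
Step 2 — Component impedances:
  R: Z = R = 1440 Ω
  L: Z = jωL = j·4015·0.001 = 0 + j4.015 Ω
  C: Z = 1/(jωC) = -j/(ω·C) = 0 - j66.42 Ω
Step 3 — Series combination: Z_total = R + L + C = 1440 - j62.4 Ω = 1441∠-2.5° Ω.
Step 4 — Source phasor: V = 175∠-18.6° V = 165.9 - j55.82 V.
Step 5 — Current: I = V / Z = 0.1166 - j0.03371 A = 0.1214∠-16.1° A.
Step 6 — Complex power: S = V·I* = 21.23 - j0.9199 VA.
Step 7 — Real power: P = Re(S) = 21.23 W.
Step 8 — Reactive power: Q = Im(S) = -0.9199 VAR.
Step 9 — Apparent power: |S| = 21.25 VA.
Step 10 — Power factor: PF = P/|S| = 0.9991 (leading).

(a) P = 21.23 W  (b) Q = -0.9199 VAR  (c) S = 21.25 VA  (d) PF = 0.9991 (leading)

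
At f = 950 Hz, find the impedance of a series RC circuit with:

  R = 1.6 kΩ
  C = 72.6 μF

Step 1 — Angular frequency: ω = 2π·f = 2π·950 = 5969 rad/s.
Step 2 — Component impedances:
  R: Z = R = 1600 Ω
  C: Z = 1/(jωC) = -j/(ω·C) = 0 - j2.308 Ω
Step 3 — Series combination: Z_total = R + C = 1600 - j2.308 Ω = 1600∠-0.1° Ω.

Z = 1600 - j2.308 Ω = 1600∠-0.1° Ω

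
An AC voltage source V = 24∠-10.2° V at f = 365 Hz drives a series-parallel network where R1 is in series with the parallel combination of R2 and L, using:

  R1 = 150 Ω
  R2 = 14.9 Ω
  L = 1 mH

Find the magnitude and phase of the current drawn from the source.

Step 1 — Angular frequency: ω = 2π·f = 2π·365 = 2293 rad/s.
Step 2 — Component impedances:
  R1: Z = R = 150 Ω
  R2: Z = R = 14.9 Ω
  L: Z = jωL = j·2293·0.001 = 0 + j2.293 Ω
Step 3 — Parallel branch: R2 || L = 1/(1/R2 + 1/L) = 0.3448 + j2.24 Ω.
Step 4 — Series with R1: Z_total = R1 + (R2 || L) = 150.3 + j2.24 Ω = 150.4∠0.9° Ω.
Step 5 — Source phasor: V = 24∠-10.2° V = 23.62 - j4.25 V.
Step 6 — Ohm's law: I = V / Z_total = (23.62 - j4.25) / (150.3 + j2.24) = 0.1567 - j0.0306 A.
Step 7 — Convert to polar: |I| = 0.1596 A, ∠I = -11.1°.

I = 0.1596∠-11.1° A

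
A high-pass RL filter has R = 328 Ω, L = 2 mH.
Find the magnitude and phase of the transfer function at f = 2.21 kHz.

Step 1 — Angular frequency: ω = 2π·2210 = 1.389e+04 rad/s.
Step 2 — Transfer function: H(jω) = jωL/(R + jωL).
Step 3 — Numerator jωL = j·27.77; denominator R + jωL = 328 + j27.77.
Step 4 — H = 0.007118 + j0.08407.
Step 5 — Magnitude: |H| = 0.08437 (-21.5 dB); phase: φ = 85.2°.

|H| = 0.08437 (-21.5 dB), φ = 85.2°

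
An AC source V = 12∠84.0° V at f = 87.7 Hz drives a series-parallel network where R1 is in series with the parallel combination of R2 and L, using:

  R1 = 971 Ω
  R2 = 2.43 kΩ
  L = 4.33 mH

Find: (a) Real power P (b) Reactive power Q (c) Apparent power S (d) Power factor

Step 1 — Angular frequency: ω = 2π·f = 2π·87.7 = 551 rad/s.
Step 2 — Component impedances:
  R1: Z = R = 971 Ω
  R2: Z = R = 2430 Ω
  L: Z = jωL = j·551·0.00433 = 0 + j2.386 Ω
Step 3 — Parallel branch: R2 || L = 1/(1/R2 + 1/L) = 0.002343 + j2.386 Ω.
Step 4 — Series with R1: Z_total = R1 + (R2 || L) = 971 + j2.386 Ω = 971∠0.1° Ω.
Step 5 — Source phasor: V = 12∠84.0° V = 1.254 + j11.93 V.
Step 6 — Current: I = V / Z = 0.001322 + j0.01229 A = 0.01236∠83.9° A.
Step 7 — Complex power: S = V·I* = 0.1483 + j0.0003644 VA.
Step 8 — Real power: P = Re(S) = 0.1483 W.
Step 9 — Reactive power: Q = Im(S) = 0.0003644 VAR.
Step 10 — Apparent power: |S| = 0.1483 VA.
Step 11 — Power factor: PF = P/|S| = 1 (lagging).

(a) P = 0.1483 W  (b) Q = 0.0003644 VAR  (c) S = 0.1483 VA  (d) PF = 1 (lagging)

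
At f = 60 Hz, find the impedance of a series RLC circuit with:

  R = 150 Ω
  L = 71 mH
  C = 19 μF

Step 1 — Angular frequency: ω = 2π·f = 2π·60 = 377 rad/s.
Step 2 — Component impedances:
  R: Z = R = 150 Ω
  L: Z = jωL = j·377·0.071 = 0 + j26.77 Ω
  C: Z = 1/(jωC) = -j/(ω·C) = 0 - j139.6 Ω
Step 3 — Series combination: Z_total = R + L + C = 150 - j112.8 Ω = 187.7∠-37.0° Ω.

Z = 150 - j112.8 Ω = 187.7∠-37.0° Ω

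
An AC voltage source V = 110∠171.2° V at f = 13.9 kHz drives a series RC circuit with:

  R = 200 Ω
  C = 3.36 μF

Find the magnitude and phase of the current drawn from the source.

Step 1 — Angular frequency: ω = 2π·f = 2π·1.39e+04 = 8.734e+04 rad/s.
Step 2 — Component impedances:
  R: Z = R = 200 Ω
  C: Z = 1/(jωC) = -j/(ω·C) = 0 - j3.408 Ω
Step 3 — Series combination: Z_total = R + C = 200 - j3.408 Ω = 200∠-1.0° Ω.
Step 4 — Source phasor: V = 110∠171.2° V = -108.7 + j16.83 V.
Step 5 — Ohm's law: I = V / Z_total = (-108.7 + j16.83) / (200 - j3.408) = -0.5448 + j0.07486 A.
Step 6 — Convert to polar: |I| = 0.5499 A, ∠I = 172.2°.

I = 0.5499∠172.2° A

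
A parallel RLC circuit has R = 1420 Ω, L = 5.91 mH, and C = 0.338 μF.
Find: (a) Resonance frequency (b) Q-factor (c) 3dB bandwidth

Step 1 — Resonance: ω₀ = 1/√(LC) = 1/√(0.00591·3.38e-07) = 2.237e+04 rad/s.
Step 2 — f₀ = ω₀/(2π) = 3561 Hz.
Step 3 — Parallel Q: Q = R/(ω₀L) = 1420/(2.237e+04·0.00591) = 10.74.
Step 4 — Bandwidth: Δω = ω₀/Q = 2084 rad/s; BW = Δω/(2π) = 331.6 Hz.

(a) f₀ = 3561 Hz  (b) Q = 10.74  (c) BW = 331.6 Hz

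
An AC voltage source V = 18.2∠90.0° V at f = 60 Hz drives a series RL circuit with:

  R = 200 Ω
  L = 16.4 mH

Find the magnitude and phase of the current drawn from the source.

Step 1 — Angular frequency: ω = 2π·f = 2π·60 = 377 rad/s.
Step 2 — Component impedances:
  R: Z = R = 200 Ω
  L: Z = jωL = j·377·0.0164 = 0 + j6.183 Ω
Step 3 — Series combination: Z_total = R + L = 200 + j6.183 Ω = 200.1∠1.8° Ω.
Step 4 — Source phasor: V = 18.2∠90.0° V = 0 + j18.2 V.
Step 5 — Ohm's law: I = V / Z_total = (0 + j18.2) / (200 + j6.183) = 0.00281 + j0.09091 A.
Step 6 — Convert to polar: |I| = 0.09096 A, ∠I = 88.2°.

I = 0.09096∠88.2° A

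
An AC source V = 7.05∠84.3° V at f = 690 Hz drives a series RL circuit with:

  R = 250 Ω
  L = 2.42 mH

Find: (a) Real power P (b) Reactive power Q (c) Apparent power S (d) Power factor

Step 1 — Angular frequency: ω = 2π·f = 2π·690 = 4335 rad/s.
Step 2 — Component impedances:
  R: Z = R = 250 Ω
  L: Z = jωL = j·4335·0.00242 = 0 + j10.49 Ω
Step 3 — Series combination: Z_total = R + L = 250 + j10.49 Ω = 250.2∠2.4° Ω.
Step 4 — Source phasor: V = 7.05∠84.3° V = 0.7002 + j7.015 V.
Step 5 — Current: I = V / Z = 0.003971 + j0.02789 A = 0.02818∠81.9° A.
Step 6 — Complex power: S = V·I* = 0.1985 + j0.008329 VA.
Step 7 — Real power: P = Re(S) = 0.1985 W.
Step 8 — Reactive power: Q = Im(S) = 0.008329 VAR.
Step 9 — Apparent power: |S| = 0.1986 VA.
Step 10 — Power factor: PF = P/|S| = 0.9991 (lagging).

(a) P = 0.1985 W  (b) Q = 0.008329 VAR  (c) S = 0.1986 VA  (d) PF = 0.9991 (lagging)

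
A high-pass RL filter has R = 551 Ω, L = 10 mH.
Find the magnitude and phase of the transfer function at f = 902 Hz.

Step 1 — Angular frequency: ω = 2π·902 = 5667 rad/s.
Step 2 — Transfer function: H(jω) = jωL/(R + jωL).
Step 3 — Numerator jωL = j·56.67; denominator R + jωL = 551 + j56.67.
Step 4 — H = 0.01047 + j0.1018.
Step 5 — Magnitude: |H| = 0.1023 (-19.8 dB); phase: φ = 84.1°.

|H| = 0.1023 (-19.8 dB), φ = 84.1°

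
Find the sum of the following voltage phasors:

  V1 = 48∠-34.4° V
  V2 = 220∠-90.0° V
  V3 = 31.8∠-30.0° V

Step 1 — Convert each phasor to rectangular form:
  V1 = 48·(cos(-34.4°) + j·sin(-34.4°)) = 39.61 - j27.12 V
  V2 = 220·(cos(-90.0°) + j·sin(-90.0°)) = 0 - j220 V
  V3 = 31.8·(cos(-30.0°) + j·sin(-30.0°)) = 27.54 - j15.9 V
Step 2 — Sum components: V_total = 67.15 - j263 V.
Step 3 — Convert to polar: |V_total| = 271.5 V, ∠V_total = -75.7°.

V_total = 271.5∠-75.7° V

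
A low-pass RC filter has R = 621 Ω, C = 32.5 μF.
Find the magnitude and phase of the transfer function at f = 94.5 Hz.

Step 1 — Angular frequency: ω = 2π·94.5 = 593.8 rad/s.
Step 2 — Transfer function: H(jω) = 1/(1 + jωRC).
Step 3 — Denominator: 1 + jωRC = 1 + j·593.8·621·3.25e-05 = 1 + j11.98.
Step 4 — H = 0.006915 - j0.08287.
Step 5 — Magnitude: |H| = 0.08316 (-21.6 dB); phase: φ = -85.2°.

|H| = 0.08316 (-21.6 dB), φ = -85.2°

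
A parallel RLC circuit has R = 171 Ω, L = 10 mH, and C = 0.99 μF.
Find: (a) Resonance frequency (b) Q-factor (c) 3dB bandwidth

Step 1 — Resonance: ω₀ = 1/√(LC) = 1/√(0.01·9.9e-07) = 1.005e+04 rad/s.
Step 2 — f₀ = ω₀/(2π) = 1600 Hz.
Step 3 — Parallel Q: Q = R/(ω₀L) = 171/(1.005e+04·0.01) = 1.701.
Step 4 — Bandwidth: Δω = ω₀/Q = 5907 rad/s; BW = Δω/(2π) = 940.1 Hz.

(a) f₀ = 1600 Hz  (b) Q = 1.701  (c) BW = 940.1 Hz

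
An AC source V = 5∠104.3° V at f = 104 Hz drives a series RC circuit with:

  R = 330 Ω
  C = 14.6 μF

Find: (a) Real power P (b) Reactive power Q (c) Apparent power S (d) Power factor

Step 1 — Angular frequency: ω = 2π·f = 2π·104 = 653.5 rad/s.
Step 2 — Component impedances:
  R: Z = R = 330 Ω
  C: Z = 1/(jωC) = -j/(ω·C) = 0 - j104.8 Ω
Step 3 — Series combination: Z_total = R + C = 330 - j104.8 Ω = 346.2∠-17.6° Ω.
Step 4 — Source phasor: V = 5∠104.3° V = -1.235 + j4.845 V.
Step 5 — Current: I = V / Z = -0.007636 + j0.01226 A = 0.01444∠121.9° A.
Step 6 — Complex power: S = V·I* = 0.06881 - j0.02186 VA.
Step 7 — Real power: P = Re(S) = 0.06881 W.
Step 8 — Reactive power: Q = Im(S) = -0.02186 VAR.
Step 9 — Apparent power: |S| = 0.0722 VA.
Step 10 — Power factor: PF = P/|S| = 0.9531 (leading).

(a) P = 0.06881 W  (b) Q = -0.02186 VAR  (c) S = 0.0722 VA  (d) PF = 0.9531 (leading)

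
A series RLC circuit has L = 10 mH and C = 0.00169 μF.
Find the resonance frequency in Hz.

Step 1 — Resonance condition Im(Z)=0 gives ω₀ = 1/√(LC).
Step 2 — ω₀ = 1/√(0.01·1.69e-09) = 2.433e+05 rad/s.
Step 3 — f₀ = ω₀/(2π) = 3.871e+04 Hz.

f₀ = 3.871e+04 Hz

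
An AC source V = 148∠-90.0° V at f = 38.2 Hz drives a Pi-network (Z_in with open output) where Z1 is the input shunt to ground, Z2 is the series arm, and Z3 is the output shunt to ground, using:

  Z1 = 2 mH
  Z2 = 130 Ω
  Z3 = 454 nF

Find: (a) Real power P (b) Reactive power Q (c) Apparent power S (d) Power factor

Step 1 — Angular frequency: ω = 2π·f = 2π·38.2 = 240 rad/s.
Step 2 — Component impedances:
  Z1: Z = jωL = j·240·0.002 = 0 + j0.48 Ω
  Z2: Z = R = 130 Ω
  Z3: Z = 1/(jωC) = -j/(ω·C) = 0 - j9177 Ω
Step 3 — With open output, the series arm Z2 and the output shunt Z3 appear in series to ground: Z2 + Z3 = 130 - j9177 Ω.
Step 4 — Parallel with input shunt Z1: Z_in = Z1 || (Z2 + Z3) = 3.557e-07 + j0.4801 Ω = 0.4801∠90.0° Ω.
Step 5 — Source phasor: V = 148∠-90.0° V = 0 - j148 V.
Step 6 — Current: I = V / Z = -308.3 - j0.0002284 A = 308.3∠-180.0° A.
Step 7 — Complex power: S = V·I* = 0.0338 + j4.563e+04 VA.
Step 8 — Real power: P = Re(S) = 0.0338 W.
Step 9 — Reactive power: Q = Im(S) = 4.563e+04 VAR.
Step 10 — Apparent power: |S| = 4.563e+04 VA.
Step 11 — Power factor: PF = P/|S| = 7.409e-07 (lagging).

(a) P = 0.0338 W  (b) Q = 4.563e+04 VAR  (c) S = 4.563e+04 VA  (d) PF = 7.409e-07 (lagging)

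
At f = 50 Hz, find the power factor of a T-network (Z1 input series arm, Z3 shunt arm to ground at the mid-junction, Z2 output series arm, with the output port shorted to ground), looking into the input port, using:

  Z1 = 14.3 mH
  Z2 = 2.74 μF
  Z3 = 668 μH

Step 1 — Angular frequency: ω = 2π·f = 2π·50 = 314.2 rad/s.
Step 2 — Component impedances:
  Z1: Z = jωL = j·314.2·0.0143 = 0 + j4.492 Ω
  Z2: Z = 1/(jωC) = -j/(ω·C) = 0 - j1162 Ω
  Z3: Z = jωL = j·314.2·0.000668 = 0 + j0.2099 Ω
Step 3 — With the output port shorted to ground, the output series arm Z2 runs from the junction to ground; the shunt arm Z3 also runs from the junction to ground. They appear in parallel: Z3 || Z2 = 0 + j0.2099 Ω.
Step 4 — Series with input arm Z1: Z_in = Z1 + (Z3 || Z2) = 0 + j4.702 Ω = 4.702∠90.0° Ω.
Step 5 — Power factor: PF = cos(φ) = Re(Z)/|Z| = 0/4.702 = 0.
Step 6 — Type: Im(Z) = 4.702 ⇒ lagging (phase φ = 90.0°).

PF = 0 (lagging, φ = 90.0°)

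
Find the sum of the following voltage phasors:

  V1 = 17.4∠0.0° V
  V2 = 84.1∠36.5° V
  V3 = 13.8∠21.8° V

Step 1 — Convert each phasor to rectangular form:
  V1 = 17.4·(cos(0.0°) + j·sin(0.0°)) = 17.4 V
  V2 = 84.1·(cos(36.5°) + j·sin(36.5°)) = 67.6 + j50.02 V
  V3 = 13.8·(cos(21.8°) + j·sin(21.8°)) = 12.81 + j5.125 V
Step 2 — Sum components: V_total = 97.82 + j55.15 V.
Step 3 — Convert to polar: |V_total| = 112.3 V, ∠V_total = 29.4°.

V_total = 112.3∠29.4° V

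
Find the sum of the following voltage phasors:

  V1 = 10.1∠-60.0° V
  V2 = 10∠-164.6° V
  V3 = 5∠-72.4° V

Step 1 — Convert each phasor to rectangular form:
  V1 = 10.1·(cos(-60.0°) + j·sin(-60.0°)) = 5.05 - j8.747 V
  V2 = 10·(cos(-164.6°) + j·sin(-164.6°)) = -9.641 - j2.656 V
  V3 = 5·(cos(-72.4°) + j·sin(-72.4°)) = 1.512 - j4.766 V
Step 2 — Sum components: V_total = -3.079 - j16.17 V.
Step 3 — Convert to polar: |V_total| = 16.46 V, ∠V_total = -100.8°.

V_total = 16.46∠-100.8° V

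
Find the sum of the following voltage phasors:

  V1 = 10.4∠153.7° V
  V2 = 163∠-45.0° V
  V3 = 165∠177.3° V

Step 1 — Convert each phasor to rectangular form:
  V1 = 10.4·(cos(153.7°) + j·sin(153.7°)) = -9.323 + j4.608 V
  V2 = 163·(cos(-45.0°) + j·sin(-45.0°)) = 115.3 - j115.3 V
  V3 = 165·(cos(177.3°) + j·sin(177.3°)) = -164.8 + j7.773 V
Step 2 — Sum components: V_total = -58.88 - j102.9 V.
Step 3 — Convert to polar: |V_total| = 118.5 V, ∠V_total = -119.8°.

V_total = 118.5∠-119.8° V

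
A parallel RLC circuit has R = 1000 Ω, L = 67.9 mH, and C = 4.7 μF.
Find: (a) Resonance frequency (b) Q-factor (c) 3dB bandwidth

Step 1 — Resonance: ω₀ = 1/√(LC) = 1/√(0.0679·4.7e-06) = 1770 rad/s.
Step 2 — f₀ = ω₀/(2π) = 281.7 Hz.
Step 3 — Parallel Q: Q = R/(ω₀L) = 1000/(1770·0.0679) = 8.32.
Step 4 — Bandwidth: Δω = ω₀/Q = 212.8 rad/s; BW = Δω/(2π) = 33.86 Hz.

(a) f₀ = 281.7 Hz  (b) Q = 8.32  (c) BW = 33.86 Hz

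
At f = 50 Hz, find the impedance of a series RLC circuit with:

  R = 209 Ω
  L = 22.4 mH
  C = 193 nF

Step 1 — Angular frequency: ω = 2π·f = 2π·50 = 314.2 rad/s.
Step 2 — Component impedances:
  R: Z = R = 209 Ω
  L: Z = jωL = j·314.2·0.0224 = 0 + j7.037 Ω
  C: Z = 1/(jωC) = -j/(ω·C) = 0 - j1.649e+04 Ω
Step 3 — Series combination: Z_total = R + L + C = 209 - j1.649e+04 Ω = 1.649e+04∠-89.3° Ω.

Z = 209 - j1.649e+04 Ω = 1.649e+04∠-89.3° Ω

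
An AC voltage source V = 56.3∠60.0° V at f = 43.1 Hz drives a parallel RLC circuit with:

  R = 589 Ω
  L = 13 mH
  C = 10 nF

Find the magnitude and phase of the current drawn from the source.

Step 1 — Angular frequency: ω = 2π·f = 2π·43.1 = 270.8 rad/s.
Step 2 — Component impedances:
  R: Z = R = 589 Ω
  L: Z = jωL = j·270.8·0.013 = 0 + j3.52 Ω
  C: Z = 1/(jωC) = -j/(ω·C) = 0 - j3.693e+05 Ω
Step 3 — Parallel combination: 1/Z_total = 1/R + 1/L + 1/C; Z_total = 0.02104 + j3.52 Ω = 3.52∠89.7° Ω.
Step 4 — Source phasor: V = 56.3∠60.0° V = 28.15 + j48.76 V.
Step 5 — Ohm's law: I = V / Z_total = (28.15 + j48.76) / (0.02104 + j3.52) = 13.9 - j7.913 A.
Step 6 — Convert to polar: |I| = 15.99 A, ∠I = -29.7°.

I = 15.99∠-29.7° A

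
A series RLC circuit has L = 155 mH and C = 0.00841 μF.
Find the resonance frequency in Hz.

Step 1 — Resonance condition Im(Z)=0 gives ω₀ = 1/√(LC).
Step 2 — ω₀ = 1/√(0.155·8.41e-09) = 2.77e+04 rad/s.
Step 3 — f₀ = ω₀/(2π) = 4408 Hz.

f₀ = 4408 Hz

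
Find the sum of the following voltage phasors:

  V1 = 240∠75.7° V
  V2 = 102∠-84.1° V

Step 1 — Convert each phasor to rectangular form:
  V1 = 240·(cos(75.7°) + j·sin(75.7°)) = 59.28 + j232.6 V
  V2 = 102·(cos(-84.1°) + j·sin(-84.1°)) = 10.48 - j101.5 V
Step 2 — Sum components: V_total = 69.76 + j131.1 V.
Step 3 — Convert to polar: |V_total| = 148.5 V, ∠V_total = 62.0°.

V_total = 148.5∠62.0° V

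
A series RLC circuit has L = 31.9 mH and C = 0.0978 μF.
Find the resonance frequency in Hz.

Step 1 — Resonance condition Im(Z)=0 gives ω₀ = 1/√(LC).
Step 2 — ω₀ = 1/√(0.0319·9.78e-08) = 1.79e+04 rad/s.
Step 3 — f₀ = ω₀/(2π) = 2849 Hz.

f₀ = 2849 Hz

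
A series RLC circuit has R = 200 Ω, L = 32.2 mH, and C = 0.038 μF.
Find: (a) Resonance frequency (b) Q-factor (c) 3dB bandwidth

Step 1 — Resonance: ω₀ = 1/√(LC) = 1/√(0.0322·3.8e-08) = 2.859e+04 rad/s.
Step 2 — f₀ = ω₀/(2π) = 4550 Hz.
Step 3 — Series Q: Q = ω₀L/R = 2.859e+04·0.0322/200 = 4.603.
Step 4 — Bandwidth: Δω = ω₀/Q = 6211 rad/s; BW = Δω/(2π) = 988.5 Hz.

(a) f₀ = 4550 Hz  (b) Q = 4.603  (c) BW = 988.5 Hz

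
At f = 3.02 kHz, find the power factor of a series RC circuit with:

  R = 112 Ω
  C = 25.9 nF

Step 1 — Angular frequency: ω = 2π·f = 2π·3020 = 1.898e+04 rad/s.
Step 2 — Component impedances:
  R: Z = R = 112 Ω
  C: Z = 1/(jωC) = -j/(ω·C) = 0 - j2035 Ω
Step 3 — Series combination: Z_total = R + C = 112 - j2035 Ω = 2038∠-86.8° Ω.
Step 4 — Power factor: PF = cos(φ) = Re(Z)/|Z| = 112/2038 = 0.05496.
Step 5 — Type: Im(Z) = -2035 ⇒ leading (phase φ = -86.8°).

PF = 0.05496 (leading, φ = -86.8°)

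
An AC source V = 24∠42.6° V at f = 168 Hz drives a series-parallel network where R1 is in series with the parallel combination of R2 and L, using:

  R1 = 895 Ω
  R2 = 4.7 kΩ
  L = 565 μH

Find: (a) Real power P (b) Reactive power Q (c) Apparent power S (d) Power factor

Step 1 — Angular frequency: ω = 2π·f = 2π·168 = 1056 rad/s.
Step 2 — Component impedances:
  R1: Z = R = 895 Ω
  R2: Z = R = 4700 Ω
  L: Z = jωL = j·1056·0.000565 = 0 + j0.5964 Ω
Step 3 — Parallel branch: R2 || L = 1/(1/R2 + 1/L) = 7.568e-05 + j0.5964 Ω.
Step 4 — Series with R1: Z_total = R1 + (R2 || L) = 895 + j0.5964 Ω = 895∠0.0° Ω.
Step 5 — Source phasor: V = 24∠42.6° V = 17.67 + j16.25 V.
Step 6 — Current: I = V / Z = 0.01975 + j0.01814 A = 0.02682∠42.6° A.
Step 7 — Complex power: S = V·I* = 0.6436 + j0.0004289 VA.
Step 8 — Real power: P = Re(S) = 0.6436 W.
Step 9 — Reactive power: Q = Im(S) = 0.0004289 VAR.
Step 10 — Apparent power: |S| = 0.6436 VA.
Step 11 — Power factor: PF = P/|S| = 1 (lagging).

(a) P = 0.6436 W  (b) Q = 0.0004289 VAR  (c) S = 0.6436 VA  (d) PF = 1 (lagging)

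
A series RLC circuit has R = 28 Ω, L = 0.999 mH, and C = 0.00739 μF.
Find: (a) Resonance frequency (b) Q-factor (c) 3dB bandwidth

Step 1 — Resonance condition Im(Z)=0 gives ω₀ = 1/√(LC).
Step 2 — ω₀ = 1/√(0.000999·7.39e-09) = 3.68e+05 rad/s.
Step 3 — f₀ = ω₀/(2π) = 5.858e+04 Hz.
Step 4 — Series Q: Q = ω₀L/R = 3.68e+05·0.000999/28 = 13.13.
Step 5 — 3dB bandwidth: Δω = ω₀/Q = 2.803e+04 rad/s; BW = Δω/(2π) = 4461 Hz.

(a) f₀ = 5.858e+04 Hz  (b) Q = 13.13  (c) BW = 4461 Hz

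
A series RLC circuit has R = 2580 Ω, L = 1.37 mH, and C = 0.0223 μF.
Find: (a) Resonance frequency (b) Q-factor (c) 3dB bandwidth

Step 1 — Resonance: ω₀ = 1/√(LC) = 1/√(0.00137·2.23e-08) = 1.809e+05 rad/s.
Step 2 — f₀ = ω₀/(2π) = 2.879e+04 Hz.
Step 3 — Series Q: Q = ω₀L/R = 1.809e+05·0.00137/2580 = 0.09607.
Step 4 — Bandwidth: Δω = ω₀/Q = 1.883e+06 rad/s; BW = Δω/(2π) = 2.997e+05 Hz.

(a) f₀ = 2.879e+04 Hz  (b) Q = 0.09607  (c) BW = 2.997e+05 Hz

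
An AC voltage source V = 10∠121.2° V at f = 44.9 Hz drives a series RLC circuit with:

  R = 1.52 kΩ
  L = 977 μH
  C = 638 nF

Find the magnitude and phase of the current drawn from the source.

Step 1 — Angular frequency: ω = 2π·f = 2π·44.9 = 282.1 rad/s.
Step 2 — Component impedances:
  R: Z = R = 1520 Ω
  L: Z = jωL = j·282.1·0.000977 = 0 + j0.2756 Ω
  C: Z = 1/(jωC) = -j/(ω·C) = 0 - j5556 Ω
Step 3 — Series combination: Z_total = R + L + C = 1520 - j5556 Ω = 5760∠-74.7° Ω.
Step 4 — Source phasor: V = 10∠121.2° V = -5.18 + j8.554 V.
Step 5 — Ohm's law: I = V / Z_total = (-5.18 + j8.554) / (1520 - j5556) = -0.00167 - j0.0004756 A.
Step 6 — Convert to polar: |I| = 0.001736 A, ∠I = -164.1°.

I = 0.001736∠-164.1° A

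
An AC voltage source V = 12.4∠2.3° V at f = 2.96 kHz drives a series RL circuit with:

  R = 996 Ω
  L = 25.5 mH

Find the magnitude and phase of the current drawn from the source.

Step 1 — Angular frequency: ω = 2π·f = 2π·2960 = 1.86e+04 rad/s.
Step 2 — Component impedances:
  R: Z = R = 996 Ω
  L: Z = jωL = j·1.86e+04·0.0255 = 0 + j474.3 Ω
Step 3 — Series combination: Z_total = R + L = 996 + j474.3 Ω = 1103∠25.5° Ω.
Step 4 — Source phasor: V = 12.4∠2.3° V = 12.39 + j0.4976 V.
Step 5 — Ohm's law: I = V / Z_total = (12.39 + j0.4976) / (996 + j474.3) = 0.01033 - j0.004421 A.
Step 6 — Convert to polar: |I| = 0.01124 A, ∠I = -23.2°.

I = 0.01124∠-23.2° A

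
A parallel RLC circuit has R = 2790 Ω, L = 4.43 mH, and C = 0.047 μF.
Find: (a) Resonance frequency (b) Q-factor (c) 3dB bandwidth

Step 1 — Resonance: ω₀ = 1/√(LC) = 1/√(0.00443·4.7e-08) = 6.93e+04 rad/s.
Step 2 — f₀ = ω₀/(2π) = 1.103e+04 Hz.
Step 3 — Parallel Q: Q = R/(ω₀L) = 2790/(6.93e+04·0.00443) = 9.088.
Step 4 — Bandwidth: Δω = ω₀/Q = 7626 rad/s; BW = Δω/(2π) = 1214 Hz.

(a) f₀ = 1.103e+04 Hz  (b) Q = 9.088  (c) BW = 1214 Hz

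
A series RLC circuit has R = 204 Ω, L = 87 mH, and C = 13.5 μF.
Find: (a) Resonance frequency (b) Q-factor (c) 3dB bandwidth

Step 1 — Resonance condition Im(Z)=0 gives ω₀ = 1/√(LC).
Step 2 — ω₀ = 1/√(0.087·1.35e-05) = 922.7 rad/s.
Step 3 — f₀ = ω₀/(2π) = 146.9 Hz.
Step 4 — Series Q: Q = ω₀L/R = 922.7·0.087/204 = 0.3935.
Step 5 — 3dB bandwidth: Δω = ω₀/Q = 2345 rad/s; BW = Δω/(2π) = 373.2 Hz.

(a) f₀ = 146.9 Hz  (b) Q = 0.3935  (c) BW = 373.2 Hz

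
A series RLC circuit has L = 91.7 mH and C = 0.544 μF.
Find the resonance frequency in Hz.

Step 1 — Resonance condition Im(Z)=0 gives ω₀ = 1/√(LC).
Step 2 — ω₀ = 1/√(0.0917·5.44e-07) = 4477 rad/s.
Step 3 — f₀ = ω₀/(2π) = 712.6 Hz.

f₀ = 712.6 Hz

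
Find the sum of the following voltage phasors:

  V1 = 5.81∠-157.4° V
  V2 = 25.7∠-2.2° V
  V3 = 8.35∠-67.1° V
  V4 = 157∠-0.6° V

Step 1 — Convert each phasor to rectangular form:
  V1 = 5.81·(cos(-157.4°) + j·sin(-157.4°)) = -5.364 - j2.233 V
  V2 = 25.7·(cos(-2.2°) + j·sin(-2.2°)) = 25.68 - j0.9866 V
  V3 = 8.35·(cos(-67.1°) + j·sin(-67.1°)) = 3.249 - j7.692 V
  V4 = 157·(cos(-0.6°) + j·sin(-0.6°)) = 157 - j1.644 V
Step 2 — Sum components: V_total = 180.6 - j12.56 V.
Step 3 — Convert to polar: |V_total| = 181 V, ∠V_total = -4.0°.

V_total = 181∠-4.0° V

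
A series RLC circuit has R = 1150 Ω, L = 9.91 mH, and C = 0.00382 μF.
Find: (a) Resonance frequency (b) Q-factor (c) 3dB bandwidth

Step 1 — Resonance condition Im(Z)=0 gives ω₀ = 1/√(LC).
Step 2 — ω₀ = 1/√(0.00991·3.82e-09) = 1.625e+05 rad/s.
Step 3 — f₀ = ω₀/(2π) = 2.587e+04 Hz.
Step 4 — Series Q: Q = ω₀L/R = 1.625e+05·0.00991/1150 = 1.401.
Step 5 — 3dB bandwidth: Δω = ω₀/Q = 1.16e+05 rad/s; BW = Δω/(2π) = 1.847e+04 Hz.

(a) f₀ = 2.587e+04 Hz  (b) Q = 1.401  (c) BW = 1.847e+04 Hz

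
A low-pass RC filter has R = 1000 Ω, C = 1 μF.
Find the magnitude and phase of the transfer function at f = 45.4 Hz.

Step 1 — Angular frequency: ω = 2π·45.4 = 285.3 rad/s.
Step 2 — Transfer function: H(jω) = 1/(1 + jωRC).
Step 3 — Denominator: 1 + jωRC = 1 + j·285.3·1000·1e-06 = 1 + j0.2853.
Step 4 — H = 0.9248 - j0.2638.
Step 5 — Magnitude: |H| = 0.9616 (-0.3 dB); phase: φ = -15.9°.

|H| = 0.9616 (-0.3 dB), φ = -15.9°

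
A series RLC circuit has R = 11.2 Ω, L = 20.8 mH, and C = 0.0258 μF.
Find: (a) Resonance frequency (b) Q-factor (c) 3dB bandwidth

Step 1 — Resonance condition Im(Z)=0 gives ω₀ = 1/√(LC).
Step 2 — ω₀ = 1/√(0.0208·2.58e-08) = 4.317e+04 rad/s.
Step 3 — f₀ = ω₀/(2π) = 6870 Hz.
Step 4 — Series Q: Q = ω₀L/R = 4.317e+04·0.0208/11.2 = 80.17.
Step 5 — 3dB bandwidth: Δω = ω₀/Q = 538.5 rad/s; BW = Δω/(2π) = 85.7 Hz.

(a) f₀ = 6870 Hz  (b) Q = 80.17  (c) BW = 85.7 Hz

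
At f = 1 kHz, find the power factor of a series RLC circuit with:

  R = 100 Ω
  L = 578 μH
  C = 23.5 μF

Step 1 — Angular frequency: ω = 2π·f = 2π·1000 = 6283 rad/s.
Step 2 — Component impedances:
  R: Z = R = 100 Ω
  L: Z = jωL = j·6283·0.000578 = 0 + j3.632 Ω
  C: Z = 1/(jωC) = -j/(ω·C) = 0 - j6.773 Ω
Step 3 — Series combination: Z_total = R + L + C = 100 - j3.141 Ω = 100∠-1.8° Ω.
Step 4 — Power factor: PF = cos(φ) = Re(Z)/|Z| = 100/100.05 = 0.9995.
Step 5 — Type: Im(Z) = -3.141 ⇒ leading (phase φ = -1.8°).

PF = 0.9995 (leading, φ = -1.8°)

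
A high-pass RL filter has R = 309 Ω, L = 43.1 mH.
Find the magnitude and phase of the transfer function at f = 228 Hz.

Step 1 — Angular frequency: ω = 2π·228 = 1433 rad/s.
Step 2 — Transfer function: H(jω) = jωL/(R + jωL).
Step 3 — Numerator jωL = j·61.74; denominator R + jωL = 309 + j61.74.
Step 4 — H = 0.03839 + j0.1921.
Step 5 — Magnitude: |H| = 0.1959 (-14.2 dB); phase: φ = 78.7°.

|H| = 0.1959 (-14.2 dB), φ = 78.7°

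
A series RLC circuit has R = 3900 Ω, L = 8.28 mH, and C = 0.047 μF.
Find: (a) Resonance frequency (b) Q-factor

Step 1 — Resonance condition Im(Z)=0 gives ω₀ = 1/√(LC).
Step 2 — ω₀ = 1/√(0.00828·4.7e-08) = 5.069e+04 rad/s.
Step 3 — f₀ = ω₀/(2π) = 8068 Hz.
Step 4 — Series Q: Q = ω₀L/R = 5.069e+04·0.00828/3900 = 0.1076.

(a) f₀ = 8068 Hz  (b) Q = 0.1076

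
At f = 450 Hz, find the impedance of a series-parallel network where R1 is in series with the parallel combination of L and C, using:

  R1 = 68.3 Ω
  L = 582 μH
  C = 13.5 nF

Step 1 — Angular frequency: ω = 2π·f = 2π·450 = 2827 rad/s.
Step 2 — Component impedances:
  R1: Z = R = 68.3 Ω
  L: Z = jωL = j·2827·0.000582 = 0 + j1.646 Ω
  C: Z = 1/(jωC) = -j/(ω·C) = 0 - j2.62e+04 Ω
Step 3 — Parallel branch: L || C = 1/(1/L + 1/C) = 0 + j1.646 Ω.
Step 4 — Series with R1: Z_total = R1 + (L || C) = 68.3 + j1.646 Ω = 68.32∠1.4° Ω.

Z = 68.3 + j1.646 Ω = 68.32∠1.4° Ω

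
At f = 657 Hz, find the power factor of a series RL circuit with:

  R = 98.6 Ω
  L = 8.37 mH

Step 1 — Angular frequency: ω = 2π·f = 2π·657 = 4128 rad/s.
Step 2 — Component impedances:
  R: Z = R = 98.6 Ω
  L: Z = jωL = j·4128·0.00837 = 0 + j34.55 Ω
Step 3 — Series combination: Z_total = R + L = 98.6 + j34.55 Ω = 104.5∠19.3° Ω.
Step 4 — Power factor: PF = cos(φ) = Re(Z)/|Z| = 98.6/104.48 = 0.9437.
Step 5 — Type: Im(Z) = 34.55 ⇒ lagging (phase φ = 19.3°).

PF = 0.9437 (lagging, φ = 19.3°)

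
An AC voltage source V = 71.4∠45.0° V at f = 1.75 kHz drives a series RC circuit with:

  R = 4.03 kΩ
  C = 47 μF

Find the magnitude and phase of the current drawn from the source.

Step 1 — Angular frequency: ω = 2π·f = 2π·1750 = 1.1e+04 rad/s.
Step 2 — Component impedances:
  R: Z = R = 4030 Ω
  C: Z = 1/(jωC) = -j/(ω·C) = 0 - j1.935 Ω
Step 3 — Series combination: Z_total = R + C = 4030 - j1.935 Ω = 4030∠-0.0° Ω.
Step 4 — Source phasor: V = 71.4∠45.0° V = 50.49 + j50.49 V.
Step 5 — Ohm's law: I = V / Z_total = (50.49 + j50.49) / (4030 - j1.935) = 0.01252 + j0.01253 A.
Step 6 — Convert to polar: |I| = 0.01772 A, ∠I = 45.0°.

I = 0.01772∠45.0° A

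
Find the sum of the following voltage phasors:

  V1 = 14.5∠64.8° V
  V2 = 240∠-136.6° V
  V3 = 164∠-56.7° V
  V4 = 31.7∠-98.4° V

Step 1 — Convert each phasor to rectangular form:
  V1 = 14.5·(cos(64.8°) + j·sin(64.8°)) = 6.174 + j13.12 V
  V2 = 240·(cos(-136.6°) + j·sin(-136.6°)) = -174.4 - j164.9 V
  V3 = 164·(cos(-56.7°) + j·sin(-56.7°)) = 90.04 - j137.1 V
  V4 = 31.7·(cos(-98.4°) + j·sin(-98.4°)) = -4.631 - j31.36 V
Step 2 — Sum components: V_total = -82.8 - j320.2 V.
Step 3 — Convert to polar: |V_total| = 330.7 V, ∠V_total = -104.5°.

V_total = 330.7∠-104.5° V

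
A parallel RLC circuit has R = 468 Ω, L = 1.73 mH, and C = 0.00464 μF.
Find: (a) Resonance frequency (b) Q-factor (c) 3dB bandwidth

Step 1 — Resonance: ω₀ = 1/√(LC) = 1/√(0.00173·4.64e-09) = 3.53e+05 rad/s.
Step 2 — f₀ = ω₀/(2π) = 5.617e+04 Hz.
Step 3 — Parallel Q: Q = R/(ω₀L) = 468/(3.53e+05·0.00173) = 0.7664.
Step 4 — Bandwidth: Δω = ω₀/Q = 4.605e+05 rad/s; BW = Δω/(2π) = 7.329e+04 Hz.

(a) f₀ = 5.617e+04 Hz  (b) Q = 0.7664  (c) BW = 7.329e+04 Hz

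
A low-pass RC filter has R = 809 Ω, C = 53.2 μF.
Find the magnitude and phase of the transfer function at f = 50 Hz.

Step 1 — Angular frequency: ω = 2π·50 = 314.2 rad/s.
Step 2 — Transfer function: H(jω) = 1/(1 + jωRC).
Step 3 — Denominator: 1 + jωRC = 1 + j·314.2·809·5.32e-05 = 1 + j13.52.
Step 4 — H = 0.00544 - j0.07356.
Step 5 — Magnitude: |H| = 0.07376 (-22.6 dB); phase: φ = -85.8°.

|H| = 0.07376 (-22.6 dB), φ = -85.8°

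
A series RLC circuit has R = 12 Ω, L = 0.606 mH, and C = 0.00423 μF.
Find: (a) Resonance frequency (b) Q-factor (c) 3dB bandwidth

Step 1 — Resonance condition Im(Z)=0 gives ω₀ = 1/√(LC).
Step 2 — ω₀ = 1/√(0.000606·4.23e-09) = 6.246e+05 rad/s.
Step 3 — f₀ = ω₀/(2π) = 9.941e+04 Hz.
Step 4 — Series Q: Q = ω₀L/R = 6.246e+05·0.000606/12 = 31.54.
Step 5 — 3dB bandwidth: Δω = ω₀/Q = 1.98e+04 rad/s; BW = Δω/(2π) = 3152 Hz.

(a) f₀ = 9.941e+04 Hz  (b) Q = 31.54  (c) BW = 3152 Hz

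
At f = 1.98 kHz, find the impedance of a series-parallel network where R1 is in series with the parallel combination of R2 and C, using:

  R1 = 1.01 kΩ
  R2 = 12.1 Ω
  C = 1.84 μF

Step 1 — Angular frequency: ω = 2π·f = 2π·1980 = 1.244e+04 rad/s.
Step 2 — Component impedances:
  R1: Z = R = 1010 Ω
  R2: Z = R = 12.1 Ω
  C: Z = 1/(jωC) = -j/(ω·C) = 0 - j43.69 Ω
Step 3 — Parallel branch: R2 || C = 1/(1/R2 + 1/C) = 11.24 - j3.113 Ω.
Step 4 — Series with R1: Z_total = R1 + (R2 || C) = 1021 - j3.113 Ω = 1021∠-0.2° Ω.

Z = 1021 - j3.113 Ω = 1021∠-0.2° Ω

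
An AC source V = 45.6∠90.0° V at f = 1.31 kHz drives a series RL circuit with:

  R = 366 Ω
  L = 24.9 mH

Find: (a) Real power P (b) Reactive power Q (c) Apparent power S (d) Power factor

Step 1 — Angular frequency: ω = 2π·f = 2π·1310 = 8231 rad/s.
Step 2 — Component impedances:
  R: Z = R = 366 Ω
  L: Z = jωL = j·8231·0.0249 = 0 + j205 Ω
Step 3 — Series combination: Z_total = R + L = 366 + j205 Ω = 419.5∠29.2° Ω.
Step 4 — Source phasor: V = 45.6∠90.0° V = 0 + j45.6 V.
Step 5 — Current: I = V / Z = 0.05311 + j0.09485 A = 0.1087∠60.8° A.
Step 6 — Complex power: S = V·I* = 4.325 + j2.422 VA.
Step 7 — Real power: P = Re(S) = 4.325 W.
Step 8 — Reactive power: Q = Im(S) = 2.422 VAR.
Step 9 — Apparent power: |S| = 4.957 VA.
Step 10 — Power factor: PF = P/|S| = 0.8725 (lagging).

(a) P = 4.325 W  (b) Q = 2.422 VAR  (c) S = 4.957 VA  (d) PF = 0.8725 (lagging)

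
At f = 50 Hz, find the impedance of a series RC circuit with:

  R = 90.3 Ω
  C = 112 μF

Step 1 — Angular frequency: ω = 2π·f = 2π·50 = 314.2 rad/s.
Step 2 — Component impedances:
  R: Z = R = 90.3 Ω
  C: Z = 1/(jωC) = -j/(ω·C) = 0 - j28.42 Ω
Step 3 — Series combination: Z_total = R + C = 90.3 - j28.42 Ω = 94.67∠-17.5° Ω.

Z = 90.3 - j28.42 Ω = 94.67∠-17.5° Ω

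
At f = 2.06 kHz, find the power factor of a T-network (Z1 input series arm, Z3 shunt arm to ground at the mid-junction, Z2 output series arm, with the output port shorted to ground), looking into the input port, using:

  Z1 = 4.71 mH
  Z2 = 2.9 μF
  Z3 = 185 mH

Step 1 — Angular frequency: ω = 2π·f = 2π·2060 = 1.294e+04 rad/s.
Step 2 — Component impedances:
  Z1: Z = jωL = j·1.294e+04·0.00471 = 0 + j60.96 Ω
  Z2: Z = 1/(jωC) = -j/(ω·C) = 0 - j26.64 Ω
  Z3: Z = jωL = j·1.294e+04·0.185 = 0 + j2395 Ω
Step 3 — With the output port shorted to ground, the output series arm Z2 runs from the junction to ground; the shunt arm Z3 also runs from the junction to ground. They appear in parallel: Z3 || Z2 = 0 - j26.94 Ω.
Step 4 — Series with input arm Z1: Z_in = Z1 + (Z3 || Z2) = 0 + j34.02 Ω = 34.02∠90.0° Ω.
Step 5 — Power factor: PF = cos(φ) = Re(Z)/|Z| = 0/34.02 = 0.
Step 6 — Type: Im(Z) = 34.02 ⇒ lagging (phase φ = 90.0°).

PF = 0 (lagging, φ = 90.0°)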